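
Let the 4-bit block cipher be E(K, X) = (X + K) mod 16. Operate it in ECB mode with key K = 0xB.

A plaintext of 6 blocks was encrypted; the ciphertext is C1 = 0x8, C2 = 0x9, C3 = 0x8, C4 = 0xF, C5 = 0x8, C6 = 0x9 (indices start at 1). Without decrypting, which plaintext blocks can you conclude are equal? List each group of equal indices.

ECB encrypts each block independently with the same key, so equal ciphertext blocks imply equal plaintext blocks.
C1 = C3 = C5 = 0x8, so P1 = P3 = P5.
C2 = C6 = 0x9, so P2 = P6.

P1 = P3 = P5; P2 = P6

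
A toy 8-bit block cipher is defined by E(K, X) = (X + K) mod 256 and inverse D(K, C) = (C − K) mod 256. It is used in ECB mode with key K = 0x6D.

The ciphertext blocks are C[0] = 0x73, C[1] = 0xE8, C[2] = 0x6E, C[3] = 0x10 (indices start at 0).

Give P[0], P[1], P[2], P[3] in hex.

ECB decryption: P_i = D(K, C_i).
P[0]: D(K, 0x73) = 0x06.
P[1]: D(K, 0xE8) = 0x7B.
P[2]: D(K, 0x6E) = 0x01.
P[3]: D(K, 0x10) = 0xA3.

P[0] = 0x06, P[1] = 0x7B, P[2] = 0x01, P[3] = 0xA3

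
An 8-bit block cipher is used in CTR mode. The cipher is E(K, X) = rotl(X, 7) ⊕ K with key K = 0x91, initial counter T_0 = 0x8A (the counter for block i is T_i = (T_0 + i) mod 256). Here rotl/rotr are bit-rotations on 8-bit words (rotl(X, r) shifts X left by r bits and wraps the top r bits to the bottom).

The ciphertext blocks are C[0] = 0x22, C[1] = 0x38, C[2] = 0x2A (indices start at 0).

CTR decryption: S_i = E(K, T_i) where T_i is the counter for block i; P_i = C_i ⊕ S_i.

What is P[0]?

P[0] = 0xF6

P[0]: T = 0x8A, S = E(K, T) = 0xD4; 0x22 ⊕ 0xD4 = 0xF6.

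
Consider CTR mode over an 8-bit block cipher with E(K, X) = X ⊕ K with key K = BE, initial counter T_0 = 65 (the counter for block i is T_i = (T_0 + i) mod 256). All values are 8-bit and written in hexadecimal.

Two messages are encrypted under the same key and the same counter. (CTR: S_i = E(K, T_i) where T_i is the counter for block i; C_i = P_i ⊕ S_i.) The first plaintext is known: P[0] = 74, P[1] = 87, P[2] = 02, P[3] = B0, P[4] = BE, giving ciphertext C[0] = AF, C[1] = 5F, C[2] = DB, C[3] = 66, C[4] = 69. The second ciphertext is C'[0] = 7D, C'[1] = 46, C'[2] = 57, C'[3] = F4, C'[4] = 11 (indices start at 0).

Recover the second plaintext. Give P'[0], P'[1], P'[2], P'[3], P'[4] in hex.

P'[0] = A6, P'[1] = 9E, P'[2] = 8E, P'[3] = 22, P'[4] = C6

In CTR with a reused counter, both messages share the same keystream S_i, so C_i ⊕ C'_i = P_i ⊕ P'_i and thus P'_i = P_i ⊕ C_i ⊕ C'_i.
P'[0]: 74 ⊕ AF ⊕ 7D = A6.
P'[1]: 87 ⊕ 5F ⊕ 46 = 9E.
P'[2]: 02 ⊕ DB ⊕ 57 = 8E.
P'[3]: B0 ⊕ 66 ⊕ F4 = 22.
P'[4]: BE ⊕ 69 ⊕ 11 = C6.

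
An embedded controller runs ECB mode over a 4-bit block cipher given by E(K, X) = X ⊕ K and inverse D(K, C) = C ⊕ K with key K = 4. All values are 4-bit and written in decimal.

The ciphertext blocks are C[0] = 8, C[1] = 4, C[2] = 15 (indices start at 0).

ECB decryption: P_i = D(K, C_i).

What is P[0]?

P[0] = 12

P[0]: D(K, 8) = 12.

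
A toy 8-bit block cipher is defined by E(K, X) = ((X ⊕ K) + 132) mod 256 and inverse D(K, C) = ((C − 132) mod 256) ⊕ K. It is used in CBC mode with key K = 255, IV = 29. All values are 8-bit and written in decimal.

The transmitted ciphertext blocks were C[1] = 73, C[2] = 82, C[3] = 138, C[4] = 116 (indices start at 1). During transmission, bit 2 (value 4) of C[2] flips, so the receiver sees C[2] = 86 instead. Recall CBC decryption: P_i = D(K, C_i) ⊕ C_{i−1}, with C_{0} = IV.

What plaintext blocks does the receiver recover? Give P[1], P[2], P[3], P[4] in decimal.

Only C[2] changed, to 86. In CBC, a change in C_i garbles P_i and flips the same bit in P_{i+1}. Decrypting the received ciphertext:
P[1]: D(K, 73) = 58; 58 ⊕ 29 = 39.
P[2]: D(K, 86) = 45; 45 ⊕ 73 = 100.
P[3]: D(K, 138) = 249; 249 ⊕ 86 = 175.
P[4]: D(K, 116) = 15; 15 ⊕ 138 = 133.
Blocks that differ from the original plaintext: P[2], P[3].

P[1] = 39, P[2] = 100, P[3] = 175, P[4] = 133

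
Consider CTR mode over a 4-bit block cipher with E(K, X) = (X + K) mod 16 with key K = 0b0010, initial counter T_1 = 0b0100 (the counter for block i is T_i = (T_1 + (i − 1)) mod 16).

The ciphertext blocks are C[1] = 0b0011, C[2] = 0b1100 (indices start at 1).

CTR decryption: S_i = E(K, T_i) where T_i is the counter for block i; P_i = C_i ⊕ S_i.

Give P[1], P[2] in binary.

P[1]: T = 0b0100, S = E(K, T) = 0b0110; 0b0011 ⊕ 0b0110 = 0b0101.
P[2]: T = 0b0101, S = E(K, T) = 0b0111; 0b1100 ⊕ 0b0111 = 0b1011.

P[1] = 0b0101, P[2] = 0b1011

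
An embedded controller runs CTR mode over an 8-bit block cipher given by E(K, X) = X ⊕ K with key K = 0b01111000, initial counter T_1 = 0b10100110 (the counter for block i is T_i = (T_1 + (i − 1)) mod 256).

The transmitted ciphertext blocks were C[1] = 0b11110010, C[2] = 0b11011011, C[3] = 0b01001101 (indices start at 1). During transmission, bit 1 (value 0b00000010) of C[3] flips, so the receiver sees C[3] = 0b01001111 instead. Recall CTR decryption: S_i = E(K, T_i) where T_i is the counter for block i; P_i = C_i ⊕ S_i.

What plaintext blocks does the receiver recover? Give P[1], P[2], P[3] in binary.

P[1] = 0b00101100, P[2] = 0b00000100, P[3] = 0b10011111

Only C[3] changed, to 0b01001111. In CTR, a change in C_i flips the same bit in P_i only; the keystream is unaffected. Decrypting the received ciphertext:
P[1]: T = 0b10100110, S = E(K, T) = 0b11011110; 0b11110010 ⊕ 0b11011110 = 0b00101100.
P[2]: T = 0b10100111, S = E(K, T) = 0b11011111; 0b11011011 ⊕ 0b11011111 = 0b00000100.
P[3]: T = 0b10101000, S = E(K, T) = 0b11010000; 0b01001111 ⊕ 0b11010000 = 0b10011111.
Blocks that differ from the original plaintext: P[3].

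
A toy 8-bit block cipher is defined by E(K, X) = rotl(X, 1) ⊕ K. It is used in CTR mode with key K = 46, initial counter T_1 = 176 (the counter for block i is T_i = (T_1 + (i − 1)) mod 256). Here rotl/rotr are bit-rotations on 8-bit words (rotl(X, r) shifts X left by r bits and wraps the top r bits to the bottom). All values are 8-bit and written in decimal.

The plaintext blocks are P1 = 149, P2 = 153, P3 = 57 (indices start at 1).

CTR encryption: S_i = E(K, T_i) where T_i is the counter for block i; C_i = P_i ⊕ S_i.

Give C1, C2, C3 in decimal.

C1: T = 176, S = E(K, T) = 79; 149 ⊕ 79 = 218.
C2: T = 177, S = E(K, T) = 77; 153 ⊕ 77 = 212.
C3: T = 178, S = E(K, T) = 75; 57 ⊕ 75 = 114.

C1 = 218, C2 = 212, C3 = 114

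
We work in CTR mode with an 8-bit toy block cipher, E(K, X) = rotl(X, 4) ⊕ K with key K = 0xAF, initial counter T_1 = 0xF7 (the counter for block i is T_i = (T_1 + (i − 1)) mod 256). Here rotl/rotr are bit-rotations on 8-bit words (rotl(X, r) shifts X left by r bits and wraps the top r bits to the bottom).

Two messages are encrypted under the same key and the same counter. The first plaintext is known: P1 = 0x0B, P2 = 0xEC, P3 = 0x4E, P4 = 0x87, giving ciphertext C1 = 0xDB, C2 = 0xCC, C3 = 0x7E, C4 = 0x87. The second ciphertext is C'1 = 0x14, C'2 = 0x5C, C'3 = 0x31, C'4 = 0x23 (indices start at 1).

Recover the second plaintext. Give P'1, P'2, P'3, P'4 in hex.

P'1 = 0xC4, P'2 = 0x7C, P'3 = 0x01, P'4 = 0x23

In CTR with a reused counter, both messages share the same keystream S_i, so C_i ⊕ C'_i = P_i ⊕ P'_i and thus P'_i = P_i ⊕ C_i ⊕ C'_i.
P'1: 0x0B ⊕ 0xDB ⊕ 0x14 = 0xC4.
P'2: 0xEC ⊕ 0xCC ⊕ 0x5C = 0x7C.
P'3: 0x4E ⊕ 0x7E ⊕ 0x31 = 0x01.
P'4: 0x87 ⊕ 0x87 ⊕ 0x23 = 0x23.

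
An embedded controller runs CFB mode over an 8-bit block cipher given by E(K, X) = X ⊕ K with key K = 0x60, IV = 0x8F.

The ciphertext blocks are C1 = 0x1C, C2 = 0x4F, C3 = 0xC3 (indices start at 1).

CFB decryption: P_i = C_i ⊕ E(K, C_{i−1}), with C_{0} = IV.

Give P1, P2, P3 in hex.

P1: E(K, 0x8F) = 0xEF; 0x1C ⊕ 0xEF = 0xF3.
P2: E(K, 0x1C) = 0x7C; 0x4F ⊕ 0x7C = 0x33.
P3: E(K, 0x4F) = 0x2F; 0xC3 ⊕ 0x2F = 0xEC.

P1 = 0xF3, P2 = 0x33, P3 = 0xEC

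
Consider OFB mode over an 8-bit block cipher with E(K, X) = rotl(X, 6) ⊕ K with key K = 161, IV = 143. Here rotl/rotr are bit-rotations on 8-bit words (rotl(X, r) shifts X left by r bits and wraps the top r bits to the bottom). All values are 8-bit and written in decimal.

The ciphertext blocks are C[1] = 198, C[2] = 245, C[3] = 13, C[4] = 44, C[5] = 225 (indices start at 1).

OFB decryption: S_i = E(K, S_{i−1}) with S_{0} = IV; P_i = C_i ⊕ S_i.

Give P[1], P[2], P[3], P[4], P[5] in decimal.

P[1]: S = E(K, 143) = 66; 198 ⊕ 66 = 132.
P[2]: S = E(K, 66) = 49; 245 ⊕ 49 = 196.
P[3]: S = E(K, 49) = 237; 13 ⊕ 237 = 224.
P[4]: S = E(K, 237) = 218; 44 ⊕ 218 = 246.
P[5]: S = E(K, 218) = 23; 225 ⊕ 23 = 246.

P[1] = 132, P[2] = 196, P[3] = 224, P[4] = 246, P[5] = 246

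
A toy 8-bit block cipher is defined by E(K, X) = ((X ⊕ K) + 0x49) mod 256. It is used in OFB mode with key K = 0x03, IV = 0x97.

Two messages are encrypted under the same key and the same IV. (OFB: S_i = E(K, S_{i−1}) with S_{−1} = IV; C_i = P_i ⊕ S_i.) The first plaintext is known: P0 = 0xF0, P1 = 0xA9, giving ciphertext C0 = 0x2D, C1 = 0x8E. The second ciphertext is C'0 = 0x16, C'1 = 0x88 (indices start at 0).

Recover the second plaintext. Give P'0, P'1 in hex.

In OFB with a reused IV, both messages share the same keystream S_i, so C_i ⊕ C'_i = P_i ⊕ P'_i and thus P'_i = P_i ⊕ C_i ⊕ C'_i.
P'0: 0xF0 ⊕ 0x2D ⊕ 0x16 = 0xCB.
P'1: 0xA9 ⊕ 0x8E ⊕ 0x88 = 0xAF.

P'0 = 0xCB, P'1 = 0xAF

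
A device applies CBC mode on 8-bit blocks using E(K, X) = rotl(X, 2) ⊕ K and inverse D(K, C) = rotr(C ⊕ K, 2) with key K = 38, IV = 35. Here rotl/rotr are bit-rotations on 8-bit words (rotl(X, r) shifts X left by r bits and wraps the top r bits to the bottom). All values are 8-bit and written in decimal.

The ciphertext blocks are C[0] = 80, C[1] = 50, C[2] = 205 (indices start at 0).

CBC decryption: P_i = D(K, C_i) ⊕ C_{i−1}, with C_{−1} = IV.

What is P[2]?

P[2]: D(K, 205) = 250; 250 ⊕ 50 = 200.

P[2] = 200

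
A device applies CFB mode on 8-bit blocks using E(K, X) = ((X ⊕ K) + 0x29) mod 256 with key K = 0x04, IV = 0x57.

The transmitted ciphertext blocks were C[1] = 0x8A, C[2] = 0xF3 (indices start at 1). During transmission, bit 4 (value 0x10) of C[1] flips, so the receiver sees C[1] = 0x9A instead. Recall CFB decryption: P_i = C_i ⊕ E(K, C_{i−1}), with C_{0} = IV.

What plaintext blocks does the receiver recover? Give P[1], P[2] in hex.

P[1] = 0xE6, P[2] = 0x34

Only C[1] changed, to 0x9A. In CFB, a change in C_i flips the same bit in P_i and garbles P_{i+1}. Decrypting the received ciphertext:
P[1]: E(K, 0x57) = 0x7C; 0x9A ⊕ 0x7C = 0xE6.
P[2]: E(K, 0x9A) = 0xC7; 0xF3 ⊕ 0xC7 = 0x34.
Blocks that differ from the original plaintext: P[1], P[2].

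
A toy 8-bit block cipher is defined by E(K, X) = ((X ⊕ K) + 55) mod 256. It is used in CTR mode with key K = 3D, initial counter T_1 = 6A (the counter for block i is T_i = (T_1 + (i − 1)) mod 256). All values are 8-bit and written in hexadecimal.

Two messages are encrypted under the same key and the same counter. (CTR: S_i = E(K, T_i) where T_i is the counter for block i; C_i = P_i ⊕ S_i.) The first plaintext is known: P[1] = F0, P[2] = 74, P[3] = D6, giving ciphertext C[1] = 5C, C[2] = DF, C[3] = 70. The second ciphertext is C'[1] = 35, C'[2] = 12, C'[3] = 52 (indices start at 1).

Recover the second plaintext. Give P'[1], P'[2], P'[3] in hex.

In CTR with a reused counter, both messages share the same keystream S_i, so C_i ⊕ C'_i = P_i ⊕ P'_i and thus P'_i = P_i ⊕ C_i ⊕ C'_i.
P'[1]: F0 ⊕ 5C ⊕ 35 = 99.
P'[2]: 74 ⊕ DF ⊕ 12 = B9.
P'[3]: D6 ⊕ 70 ⊕ 52 = F4.

P'[1] = 99, P'[2] = B9, P'[3] = F4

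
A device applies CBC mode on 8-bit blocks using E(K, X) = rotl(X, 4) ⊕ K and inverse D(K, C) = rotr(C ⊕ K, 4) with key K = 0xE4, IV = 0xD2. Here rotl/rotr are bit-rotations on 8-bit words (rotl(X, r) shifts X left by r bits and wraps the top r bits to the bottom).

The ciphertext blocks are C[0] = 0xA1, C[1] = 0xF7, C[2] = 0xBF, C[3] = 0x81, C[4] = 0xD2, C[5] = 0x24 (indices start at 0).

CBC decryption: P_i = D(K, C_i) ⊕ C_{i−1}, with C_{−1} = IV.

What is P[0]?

P[0]: D(K, 0xA1) = 0x54; 0x54 ⊕ 0xD2 = 0x86.

P[0] = 0x86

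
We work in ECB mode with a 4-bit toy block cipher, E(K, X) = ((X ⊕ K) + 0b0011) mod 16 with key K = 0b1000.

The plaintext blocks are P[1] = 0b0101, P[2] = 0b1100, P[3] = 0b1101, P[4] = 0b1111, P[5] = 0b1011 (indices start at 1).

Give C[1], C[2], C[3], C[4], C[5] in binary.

C[1] = 0b0000, C[2] = 0b0111, C[3] = 0b1000, C[4] = 0b1010, C[5] = 0b0110

ECB encryption: C_i = E(K, P_i).
C[1]: E(K, 0b0101) = 0b0000.
C[2]: E(K, 0b1100) = 0b0111.
C[3]: E(K, 0b1101) = 0b1000.
C[4]: E(K, 0b1111) = 0b1010.
C[5]: E(K, 0b1011) = 0b0110.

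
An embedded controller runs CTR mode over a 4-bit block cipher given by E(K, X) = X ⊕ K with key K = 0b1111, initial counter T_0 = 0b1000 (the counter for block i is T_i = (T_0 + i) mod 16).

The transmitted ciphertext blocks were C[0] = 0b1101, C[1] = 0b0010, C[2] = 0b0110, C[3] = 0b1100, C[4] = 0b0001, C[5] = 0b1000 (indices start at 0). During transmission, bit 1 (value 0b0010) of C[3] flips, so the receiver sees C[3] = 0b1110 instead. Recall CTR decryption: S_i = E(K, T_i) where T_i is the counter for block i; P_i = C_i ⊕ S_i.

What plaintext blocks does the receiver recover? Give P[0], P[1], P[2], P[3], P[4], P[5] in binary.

P[0] = 0b1010, P[1] = 0b0100, P[2] = 0b0011, P[3] = 0b1010, P[4] = 0b0010, P[5] = 0b1010

Only C[3] changed, to 0b1110. In CTR, a change in C_i flips the same bit in P_i only; the keystream is unaffected. Decrypting the received ciphertext:
P[0]: T = 0b1000, S = E(K, T) = 0b0111; 0b1101 ⊕ 0b0111 = 0b1010.
P[1]: T = 0b1001, S = E(K, T) = 0b0110; 0b0010 ⊕ 0b0110 = 0b0100.
P[2]: T = 0b1010, S = E(K, T) = 0b0101; 0b0110 ⊕ 0b0101 = 0b0011.
P[3]: T = 0b1011, S = E(K, T) = 0b0100; 0b1110 ⊕ 0b0100 = 0b1010.
P[4]: T = 0b1100, S = E(K, T) = 0b0011; 0b0001 ⊕ 0b0011 = 0b0010.
P[5]: T = 0b1101, S = E(K, T) = 0b0010; 0b1000 ⊕ 0b0010 = 0b1010.
Blocks that differ from the original plaintext: P[3].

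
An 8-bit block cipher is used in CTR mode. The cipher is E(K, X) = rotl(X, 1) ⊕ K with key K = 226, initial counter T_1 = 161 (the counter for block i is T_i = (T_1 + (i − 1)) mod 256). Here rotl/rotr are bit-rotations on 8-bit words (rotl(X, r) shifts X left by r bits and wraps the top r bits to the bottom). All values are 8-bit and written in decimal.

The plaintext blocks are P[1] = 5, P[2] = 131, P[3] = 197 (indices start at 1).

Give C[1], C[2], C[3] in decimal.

C[1] = 164, C[2] = 36, C[3] = 96

CTR encryption: S_i = E(K, T_i) where T_i is the counter for block i; C_i = P_i ⊕ S_i.
C[1]: T = 161, S = E(K, T) = 161; 5 ⊕ 161 = 164.
C[2]: T = 162, S = E(K, T) = 167; 131 ⊕ 167 = 36.
C[3]: T = 163, S = E(K, T) = 165; 197 ⊕ 165 = 96.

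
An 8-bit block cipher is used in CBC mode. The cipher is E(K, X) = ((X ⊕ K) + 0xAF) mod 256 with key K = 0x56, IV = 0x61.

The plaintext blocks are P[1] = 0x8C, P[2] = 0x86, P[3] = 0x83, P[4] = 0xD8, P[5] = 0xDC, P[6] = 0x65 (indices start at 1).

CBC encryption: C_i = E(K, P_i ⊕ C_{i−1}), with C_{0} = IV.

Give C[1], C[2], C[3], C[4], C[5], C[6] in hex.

C[1]: P[1] ⊕ 0x61 = 0xED; E(K, 0xED) = 0x6A.
C[2]: P[2] ⊕ 0x6A = 0xEC; E(K, 0xEC) = 0x69.
C[3]: P[3] ⊕ 0x69 = 0xEA; E(K, 0xEA) = 0x6B.
C[4]: P[4] ⊕ 0x6B = 0xB3; E(K, 0xB3) = 0x94.
C[5]: P[5] ⊕ 0x94 = 0x48; E(K, 0x48) = 0xCD.
C[6]: P[6] ⊕ 0xCD = 0xA8; E(K, 0xA8) = 0xAD.

C[1] = 0x6A, C[2] = 0x69, C[3] = 0x6B, C[4] = 0x94, C[5] = 0xCD, C[6] = 0xAD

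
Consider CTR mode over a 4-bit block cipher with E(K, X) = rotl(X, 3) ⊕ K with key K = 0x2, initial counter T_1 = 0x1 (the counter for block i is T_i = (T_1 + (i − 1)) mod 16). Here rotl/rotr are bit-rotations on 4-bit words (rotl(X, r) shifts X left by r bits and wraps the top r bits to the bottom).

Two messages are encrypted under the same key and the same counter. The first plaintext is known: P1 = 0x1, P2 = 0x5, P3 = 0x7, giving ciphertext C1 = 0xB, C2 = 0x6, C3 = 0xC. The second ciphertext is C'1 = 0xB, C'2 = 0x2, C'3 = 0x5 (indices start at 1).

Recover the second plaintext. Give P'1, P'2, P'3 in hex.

P'1 = 0x1, P'2 = 0x1, P'3 = 0xE

In CTR with a reused counter, both messages share the same keystream S_i, so C_i ⊕ C'_i = P_i ⊕ P'_i and thus P'_i = P_i ⊕ C_i ⊕ C'_i.
P'1: 0x1 ⊕ 0xB ⊕ 0xB = 0x1.
P'2: 0x5 ⊕ 0x6 ⊕ 0x2 = 0x1.
P'3: 0x7 ⊕ 0xC ⊕ 0x5 = 0xE.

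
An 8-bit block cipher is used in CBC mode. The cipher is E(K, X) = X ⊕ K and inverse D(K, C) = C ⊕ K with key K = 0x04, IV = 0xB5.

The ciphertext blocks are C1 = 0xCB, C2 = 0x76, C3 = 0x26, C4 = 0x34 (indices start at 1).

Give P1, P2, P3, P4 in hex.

P1 = 0x7A, P2 = 0xB9, P3 = 0x54, P4 = 0x16

CBC decryption: P_i = D(K, C_i) ⊕ C_{i−1}, with C_{0} = IV.
P1: D(K, 0xCB) = 0xCF; 0xCF ⊕ 0xB5 = 0x7A.
P2: D(K, 0x76) = 0x72; 0x72 ⊕ 0xCB = 0xB9.
P3: D(K, 0x26) = 0x22; 0x22 ⊕ 0x76 = 0x54.
P4: D(K, 0x34) = 0x30; 0x30 ⊕ 0x26 = 0x16.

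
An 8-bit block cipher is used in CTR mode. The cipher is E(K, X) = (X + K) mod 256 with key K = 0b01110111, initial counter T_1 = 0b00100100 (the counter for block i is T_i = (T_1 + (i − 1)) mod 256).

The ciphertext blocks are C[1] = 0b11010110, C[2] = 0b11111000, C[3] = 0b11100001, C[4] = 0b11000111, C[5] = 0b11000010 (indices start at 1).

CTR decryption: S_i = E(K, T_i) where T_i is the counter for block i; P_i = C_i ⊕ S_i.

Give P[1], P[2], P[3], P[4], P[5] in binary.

P[1]: T = 0b00100100, S = E(K, T) = 0b10011011; 0b11010110 ⊕ 0b10011011 = 0b01001101.
P[2]: T = 0b00100101, S = E(K, T) = 0b10011100; 0b11111000 ⊕ 0b10011100 = 0b01100100.
P[3]: T = 0b00100110, S = E(K, T) = 0b10011101; 0b11100001 ⊕ 0b10011101 = 0b01111100.
P[4]: T = 0b00100111, S = E(K, T) = 0b10011110; 0b11000111 ⊕ 0b10011110 = 0b01011001.
P[5]: T = 0b00101000, S = E(K, T) = 0b10011111; 0b11000010 ⊕ 0b10011111 = 0b01011101.

P[1] = 0b01001101, P[2] = 0b01100100, P[3] = 0b01111100, P[4] = 0b01011001, P[5] = 0b01011101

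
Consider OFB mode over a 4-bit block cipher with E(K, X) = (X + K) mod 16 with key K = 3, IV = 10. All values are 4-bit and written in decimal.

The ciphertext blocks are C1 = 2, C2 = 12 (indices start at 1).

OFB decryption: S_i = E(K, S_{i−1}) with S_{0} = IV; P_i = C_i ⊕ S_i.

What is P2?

P2 = 12

P1: S = E(K, 10) = 13; 2 ⊕ 13 = 15.
P2: S = E(K, 13) = 0; 12 ⊕ 0 = 12.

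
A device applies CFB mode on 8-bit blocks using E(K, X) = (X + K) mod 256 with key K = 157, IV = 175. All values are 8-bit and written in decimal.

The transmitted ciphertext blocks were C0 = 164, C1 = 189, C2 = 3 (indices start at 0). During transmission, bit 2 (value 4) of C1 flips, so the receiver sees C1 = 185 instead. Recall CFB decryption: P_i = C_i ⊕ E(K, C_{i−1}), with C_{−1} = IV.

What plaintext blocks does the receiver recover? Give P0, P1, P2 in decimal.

Only C1 changed, to 185. In CFB, a change in C_i flips the same bit in P_i and garbles P_{i+1}. Decrypting the received ciphertext:
P0: E(K, 175) = 76; 164 ⊕ 76 = 232.
P1: E(K, 164) = 65; 185 ⊕ 65 = 248.
P2: E(K, 185) = 86; 3 ⊕ 86 = 85.
Blocks that differ from the original plaintext: P1, P2.

P0 = 232, P1 = 248, P2 = 85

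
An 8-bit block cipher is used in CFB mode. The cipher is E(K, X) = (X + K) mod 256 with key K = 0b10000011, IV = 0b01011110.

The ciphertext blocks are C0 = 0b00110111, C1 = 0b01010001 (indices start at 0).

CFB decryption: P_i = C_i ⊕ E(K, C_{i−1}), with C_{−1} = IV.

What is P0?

P0: E(K, 0b01011110) = 0b11100001; 0b00110111 ⊕ 0b11100001 = 0b11010110.

P0 = 0b11010110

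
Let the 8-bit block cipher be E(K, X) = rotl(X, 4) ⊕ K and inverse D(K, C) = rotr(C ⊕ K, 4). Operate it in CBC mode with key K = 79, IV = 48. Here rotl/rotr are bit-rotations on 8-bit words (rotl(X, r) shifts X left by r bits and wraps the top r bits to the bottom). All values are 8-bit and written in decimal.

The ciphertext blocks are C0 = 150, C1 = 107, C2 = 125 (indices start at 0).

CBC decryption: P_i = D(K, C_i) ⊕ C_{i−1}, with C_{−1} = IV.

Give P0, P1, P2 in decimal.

P0: D(K, 150) = 157; 157 ⊕ 48 = 173.
P1: D(K, 107) = 66; 66 ⊕ 150 = 212.
P2: D(K, 125) = 35; 35 ⊕ 107 = 72.

P0 = 173, P1 = 212, P2 = 72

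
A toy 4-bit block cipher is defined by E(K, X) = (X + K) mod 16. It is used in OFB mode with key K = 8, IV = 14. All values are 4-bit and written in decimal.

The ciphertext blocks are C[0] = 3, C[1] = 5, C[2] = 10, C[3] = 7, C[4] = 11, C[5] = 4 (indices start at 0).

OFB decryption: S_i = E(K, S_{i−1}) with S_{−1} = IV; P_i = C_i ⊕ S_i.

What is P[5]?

P[5] = 10

P[0]: S = E(K, 14) = 6; 3 ⊕ 6 = 5.
P[1]: S = E(K, 6) = 14; 5 ⊕ 14 = 11.
P[2]: S = E(K, 14) = 6; 10 ⊕ 6 = 12.
P[3]: S = E(K, 6) = 14; 7 ⊕ 14 = 9.
P[4]: S = E(K, 14) = 6; 11 ⊕ 6 = 13.
P[5]: S = E(K, 6) = 14; 4 ⊕ 14 = 10.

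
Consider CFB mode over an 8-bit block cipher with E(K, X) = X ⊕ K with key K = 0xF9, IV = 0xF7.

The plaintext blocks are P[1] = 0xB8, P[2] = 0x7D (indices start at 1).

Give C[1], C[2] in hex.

C[1] = 0xB6, C[2] = 0x32

CFB encryption: C_i = P_i ⊕ E(K, C_{i−1}), with C_{0} = IV.
C[1]: E(K, 0xF7) = 0x0E; 0xB8 ⊕ 0x0E = 0xB6.
C[2]: E(K, 0xB6) = 0x4F; 0x7D ⊕ 0x4F = 0x32.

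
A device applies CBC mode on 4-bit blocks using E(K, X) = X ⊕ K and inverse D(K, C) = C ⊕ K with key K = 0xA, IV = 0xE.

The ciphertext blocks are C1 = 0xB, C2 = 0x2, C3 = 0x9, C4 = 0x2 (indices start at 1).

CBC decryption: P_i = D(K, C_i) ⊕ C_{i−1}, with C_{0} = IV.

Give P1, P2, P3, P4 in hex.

P1: D(K, 0xB) = 0x1; 0x1 ⊕ 0xE = 0xF.
P2: D(K, 0x2) = 0x8; 0x8 ⊕ 0xB = 0x3.
P3: D(K, 0x9) = 0x3; 0x3 ⊕ 0x2 = 0x1.
P4: D(K, 0x2) = 0x8; 0x8 ⊕ 0x9 = 0x1.

P1 = 0xF, P2 = 0x3, P3 = 0x1, P4 = 0x1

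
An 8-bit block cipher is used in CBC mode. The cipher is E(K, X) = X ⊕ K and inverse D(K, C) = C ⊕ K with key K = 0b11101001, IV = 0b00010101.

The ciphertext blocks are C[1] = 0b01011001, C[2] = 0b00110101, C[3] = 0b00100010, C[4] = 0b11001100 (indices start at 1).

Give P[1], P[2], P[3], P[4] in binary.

P[1] = 0b10100101, P[2] = 0b10000101, P[3] = 0b11111110, P[4] = 0b00000111

CBC decryption: P_i = D(K, C_i) ⊕ C_{i−1}, with C_{0} = IV.
P[1]: D(K, 0b01011001) = 0b10110000; 0b10110000 ⊕ 0b00010101 = 0b10100101.
P[2]: D(K, 0b00110101) = 0b11011100; 0b11011100 ⊕ 0b01011001 = 0b10000101.
P[3]: D(K, 0b00100010) = 0b11001011; 0b11001011 ⊕ 0b00110101 = 0b11111110.
P[4]: D(K, 0b11001100) = 0b00100101; 0b00100101 ⊕ 0b00100010 = 0b00000111.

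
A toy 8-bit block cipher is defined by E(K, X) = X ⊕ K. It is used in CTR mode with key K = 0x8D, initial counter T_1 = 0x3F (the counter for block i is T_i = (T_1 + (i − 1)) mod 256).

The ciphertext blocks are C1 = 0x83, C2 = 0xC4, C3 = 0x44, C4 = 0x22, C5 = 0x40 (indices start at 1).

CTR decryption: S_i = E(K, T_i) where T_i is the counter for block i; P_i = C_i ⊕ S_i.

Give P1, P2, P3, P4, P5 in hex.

P1: T = 0x3F, S = E(K, T) = 0xB2; 0x83 ⊕ 0xB2 = 0x31.
P2: T = 0x40, S = E(K, T) = 0xCD; 0xC4 ⊕ 0xCD = 0x09.
P3: T = 0x41, S = E(K, T) = 0xCC; 0x44 ⊕ 0xCC = 0x88.
P4: T = 0x42, S = E(K, T) = 0xCF; 0x22 ⊕ 0xCF = 0xED.
P5: T = 0x43, S = E(K, T) = 0xCE; 0x40 ⊕ 0xCE = 0x8E.

P1 = 0x31, P2 = 0x09, P3 = 0x88, P4 = 0xED, P5 = 0x8E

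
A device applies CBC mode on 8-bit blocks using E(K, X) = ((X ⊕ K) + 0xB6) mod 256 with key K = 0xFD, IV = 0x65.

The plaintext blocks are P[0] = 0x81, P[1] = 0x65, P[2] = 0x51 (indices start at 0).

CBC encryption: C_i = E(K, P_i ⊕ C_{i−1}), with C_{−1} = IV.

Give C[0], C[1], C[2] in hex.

C[0]: P[0] ⊕ 0x65 = 0xE4; E(K, 0xE4) = 0xCF.
C[1]: P[1] ⊕ 0xCF = 0xAA; E(K, 0xAA) = 0x0D.
C[2]: P[2] ⊕ 0x0D = 0x5C; E(K, 0x5C) = 0x57.

C[0] = 0xCF, C[1] = 0x0D, C[2] = 0x57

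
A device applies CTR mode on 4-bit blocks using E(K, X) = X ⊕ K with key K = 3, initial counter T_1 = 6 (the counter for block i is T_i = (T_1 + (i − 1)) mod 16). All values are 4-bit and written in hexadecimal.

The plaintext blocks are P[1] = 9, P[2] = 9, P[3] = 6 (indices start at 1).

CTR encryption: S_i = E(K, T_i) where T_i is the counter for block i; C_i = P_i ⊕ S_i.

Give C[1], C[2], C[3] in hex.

C[1]: T = 6, S = E(K, T) = 5; 9 ⊕ 5 = C.
C[2]: T = 7, S = E(K, T) = 4; 9 ⊕ 4 = D.
C[3]: T = 8, S = E(K, T) = B; 6 ⊕ B = D.

C[1] = C, C[2] = D, C[3] = D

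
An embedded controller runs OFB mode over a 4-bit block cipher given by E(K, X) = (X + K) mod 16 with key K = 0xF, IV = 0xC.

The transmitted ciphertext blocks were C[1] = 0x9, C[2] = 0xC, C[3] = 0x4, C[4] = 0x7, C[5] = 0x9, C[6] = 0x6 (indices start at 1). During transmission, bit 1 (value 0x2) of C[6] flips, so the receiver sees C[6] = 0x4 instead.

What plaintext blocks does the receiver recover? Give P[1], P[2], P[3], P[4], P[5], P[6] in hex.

OFB decryption: S_i = E(K, S_{i−1}) with S_{0} = IV; P_i = C_i ⊕ S_i.
Only C[6] changed, to 0x4. In OFB, a change in C_i flips the same bit in P_i only; the keystream is unaffected. Decrypting the received ciphertext:
P[1]: S = E(K, 0xC) = 0xB; 0x9 ⊕ 0xB = 0x2.
P[2]: S = E(K, 0xB) = 0xA; 0xC ⊕ 0xA = 0x6.
P[3]: S = E(K, 0xA) = 0x9; 0x4 ⊕ 0x9 = 0xD.
P[4]: S = E(K, 0x9) = 0x8; 0x7 ⊕ 0x8 = 0xF.
P[5]: S = E(K, 0x8) = 0x7; 0x9 ⊕ 0x7 = 0xE.
P[6]: S = E(K, 0x7) = 0x6; 0x4 ⊕ 0x6 = 0x2.
Blocks that differ from the original plaintext: P[6].

P[1] = 0x2, P[2] = 0x6, P[3] = 0xD, P[4] = 0xF, P[5] = 0xE, P[6] = 0x2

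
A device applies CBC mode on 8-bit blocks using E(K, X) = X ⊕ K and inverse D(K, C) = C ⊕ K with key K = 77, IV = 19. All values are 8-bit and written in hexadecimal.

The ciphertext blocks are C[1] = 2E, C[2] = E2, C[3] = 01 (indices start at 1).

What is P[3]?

CBC decryption: P_i = D(K, C_i) ⊕ C_{i−1}, with C_{0} = IV.
P[3]: D(K, 01) = 76; 76 ⊕ E2 = 94.

P[3] = 94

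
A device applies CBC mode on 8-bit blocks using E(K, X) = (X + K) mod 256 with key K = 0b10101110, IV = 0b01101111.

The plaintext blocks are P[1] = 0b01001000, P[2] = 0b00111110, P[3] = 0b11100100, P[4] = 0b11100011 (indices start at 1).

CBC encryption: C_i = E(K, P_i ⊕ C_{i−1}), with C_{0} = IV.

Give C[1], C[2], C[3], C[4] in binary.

C[1]: P[1] ⊕ 0b01101111 = 0b00100111; E(K, 0b00100111) = 0b11010101.
C[2]: P[2] ⊕ 0b11010101 = 0b11101011; E(K, 0b11101011) = 0b10011001.
C[3]: P[3] ⊕ 0b10011001 = 0b01111101; E(K, 0b01111101) = 0b00101011.
C[4]: P[4] ⊕ 0b00101011 = 0b11001000; E(K, 0b11001000) = 0b01110110.

C[1] = 0b11010101, C[2] = 0b10011001, C[3] = 0b00101011, C[4] = 0b01110110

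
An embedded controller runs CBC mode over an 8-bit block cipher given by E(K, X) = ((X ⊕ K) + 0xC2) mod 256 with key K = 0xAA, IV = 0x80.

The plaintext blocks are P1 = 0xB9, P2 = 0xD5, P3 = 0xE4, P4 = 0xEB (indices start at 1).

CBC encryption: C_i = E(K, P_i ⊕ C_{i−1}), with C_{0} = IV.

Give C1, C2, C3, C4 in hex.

C1: P1 ⊕ 0x80 = 0x39; E(K, 0x39) = 0x55.
C2: P2 ⊕ 0x55 = 0x80; E(K, 0x80) = 0xEC.
C3: P3 ⊕ 0xEC = 0x08; E(K, 0x08) = 0x64.
C4: P4 ⊕ 0x64 = 0x8F; E(K, 0x8F) = 0xE7.

C1 = 0x55, C2 = 0xEC, C3 = 0x64, C4 = 0xE7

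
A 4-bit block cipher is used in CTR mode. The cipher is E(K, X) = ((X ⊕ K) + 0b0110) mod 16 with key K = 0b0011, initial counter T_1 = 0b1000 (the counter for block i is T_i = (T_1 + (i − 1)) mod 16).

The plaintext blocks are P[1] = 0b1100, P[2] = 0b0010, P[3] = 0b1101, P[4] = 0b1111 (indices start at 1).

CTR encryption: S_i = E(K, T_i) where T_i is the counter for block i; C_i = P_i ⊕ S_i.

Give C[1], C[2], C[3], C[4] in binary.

C[1]: T = 0b1000, S = E(K, T) = 0b0001; 0b1100 ⊕ 0b0001 = 0b1101.
C[2]: T = 0b1001, S = E(K, T) = 0b0000; 0b0010 ⊕ 0b0000 = 0b0010.
C[3]: T = 0b1010, S = E(K, T) = 0b1111; 0b1101 ⊕ 0b1111 = 0b0010.
C[4]: T = 0b1011, S = E(K, T) = 0b1110; 0b1111 ⊕ 0b1110 = 0b0001.

C[1] = 0b1101, C[2] = 0b0010, C[3] = 0b0010, C[4] = 0b0001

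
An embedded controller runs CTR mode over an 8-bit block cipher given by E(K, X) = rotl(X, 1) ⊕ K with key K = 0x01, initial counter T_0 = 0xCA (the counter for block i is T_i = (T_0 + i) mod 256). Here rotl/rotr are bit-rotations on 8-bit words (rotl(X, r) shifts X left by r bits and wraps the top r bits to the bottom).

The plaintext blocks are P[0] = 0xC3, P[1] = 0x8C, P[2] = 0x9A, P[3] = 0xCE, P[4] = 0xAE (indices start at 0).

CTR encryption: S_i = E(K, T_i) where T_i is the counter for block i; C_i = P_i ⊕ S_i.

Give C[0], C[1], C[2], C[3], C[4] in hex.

C[0]: T = 0xCA, S = E(K, T) = 0x94; 0xC3 ⊕ 0x94 = 0x57.
C[1]: T = 0xCB, S = E(K, T) = 0x96; 0x8C ⊕ 0x96 = 0x1A.
C[2]: T = 0xCC, S = E(K, T) = 0x98; 0x9A ⊕ 0x98 = 0x02.
C[3]: T = 0xCD, S = E(K, T) = 0x9A; 0xCE ⊕ 0x9A = 0x54.
C[4]: T = 0xCE, S = E(K, T) = 0x9C; 0xAE ⊕ 0x9C = 0x32.

C[0] = 0x57, C[1] = 0x1A, C[2] = 0x02, C[3] = 0x54, C[4] = 0x32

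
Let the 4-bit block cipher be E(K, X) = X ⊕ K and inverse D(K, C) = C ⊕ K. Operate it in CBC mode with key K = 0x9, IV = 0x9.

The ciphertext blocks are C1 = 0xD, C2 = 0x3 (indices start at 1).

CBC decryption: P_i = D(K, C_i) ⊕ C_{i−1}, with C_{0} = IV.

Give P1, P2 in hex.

P1: D(K, 0xD) = 0x4; 0x4 ⊕ 0x9 = 0xD.
P2: D(K, 0x3) = 0xA; 0xA ⊕ 0xD = 0x7.

P1 = 0xD, P2 = 0x7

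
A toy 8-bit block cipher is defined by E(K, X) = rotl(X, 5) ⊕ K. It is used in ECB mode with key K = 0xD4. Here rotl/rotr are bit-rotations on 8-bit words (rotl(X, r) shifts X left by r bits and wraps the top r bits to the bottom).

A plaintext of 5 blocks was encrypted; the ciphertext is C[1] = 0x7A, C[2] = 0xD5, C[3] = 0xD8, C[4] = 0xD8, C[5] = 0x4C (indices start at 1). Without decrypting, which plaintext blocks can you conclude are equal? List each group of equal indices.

ECB encrypts each block independently with the same key, so equal ciphertext blocks imply equal plaintext blocks.
C[3] = C[4] = 0xD8, so P[3] = P[4].

P[3] = P[4]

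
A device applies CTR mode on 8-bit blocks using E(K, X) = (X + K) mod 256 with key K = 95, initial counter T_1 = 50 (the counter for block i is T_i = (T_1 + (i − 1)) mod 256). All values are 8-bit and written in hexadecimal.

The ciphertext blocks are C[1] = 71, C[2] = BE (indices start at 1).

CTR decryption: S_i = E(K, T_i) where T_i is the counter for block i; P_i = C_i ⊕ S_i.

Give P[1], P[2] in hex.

P[1]: T = 50, S = E(K, T) = E5; 71 ⊕ E5 = 94.
P[2]: T = 51, S = E(K, T) = E6; BE ⊕ E6 = 58.

P[1] = 94, P[2] = 58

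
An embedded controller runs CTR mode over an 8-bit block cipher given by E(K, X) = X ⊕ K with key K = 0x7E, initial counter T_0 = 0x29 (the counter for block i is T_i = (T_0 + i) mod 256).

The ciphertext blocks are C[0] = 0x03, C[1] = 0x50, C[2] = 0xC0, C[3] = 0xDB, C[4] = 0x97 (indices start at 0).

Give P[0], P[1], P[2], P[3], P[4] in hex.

P[0] = 0x54, P[1] = 0x04, P[2] = 0x95, P[3] = 0x89, P[4] = 0xC4

CTR decryption: S_i = E(K, T_i) where T_i is the counter for block i; P_i = C_i ⊕ S_i.
P[0]: T = 0x29, S = E(K, T) = 0x57; 0x03 ⊕ 0x57 = 0x54.
P[1]: T = 0x2A, S = E(K, T) = 0x54; 0x50 ⊕ 0x54 = 0x04.
P[2]: T = 0x2B, S = E(K, T) = 0x55; 0xC0 ⊕ 0x55 = 0x95.
P[3]: T = 0x2C, S = E(K, T) = 0x52; 0xDB ⊕ 0x52 = 0x89.
P[4]: T = 0x2D, S = E(K, T) = 0x53; 0x97 ⊕ 0x53 = 0xC4.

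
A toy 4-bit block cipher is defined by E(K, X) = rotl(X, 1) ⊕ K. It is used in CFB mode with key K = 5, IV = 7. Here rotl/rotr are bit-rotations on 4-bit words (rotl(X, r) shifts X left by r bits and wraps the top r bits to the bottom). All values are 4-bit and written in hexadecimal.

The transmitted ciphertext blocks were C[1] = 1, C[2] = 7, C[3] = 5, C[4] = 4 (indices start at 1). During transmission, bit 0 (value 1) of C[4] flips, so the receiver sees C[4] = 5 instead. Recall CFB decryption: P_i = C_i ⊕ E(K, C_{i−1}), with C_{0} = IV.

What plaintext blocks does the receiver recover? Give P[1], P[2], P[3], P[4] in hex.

P[1] = A, P[2] = 0, P[3] = E, P[4] = A

Only C[4] changed, to 5. In CFB, a change in C_i flips the same bit in P_i and garbles P_{i+1}. Decrypting the received ciphertext:
P[1]: E(K, 7) = B; 1 ⊕ B = A.
P[2]: E(K, 1) = 7; 7 ⊕ 7 = 0.
P[3]: E(K, 7) = B; 5 ⊕ B = E.
P[4]: E(K, 5) = F; 5 ⊕ F = A.
Blocks that differ from the original plaintext: P[4].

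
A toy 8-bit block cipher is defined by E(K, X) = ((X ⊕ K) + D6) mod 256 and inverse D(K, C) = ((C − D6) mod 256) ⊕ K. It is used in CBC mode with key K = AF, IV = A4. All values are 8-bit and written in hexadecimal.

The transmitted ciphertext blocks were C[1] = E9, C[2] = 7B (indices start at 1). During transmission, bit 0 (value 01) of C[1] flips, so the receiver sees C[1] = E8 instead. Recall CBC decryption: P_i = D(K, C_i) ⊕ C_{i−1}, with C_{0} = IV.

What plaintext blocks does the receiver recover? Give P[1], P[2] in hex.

Only C[1] changed, to E8. In CBC, a change in C_i garbles P_i and flips the same bit in P_{i+1}. Decrypting the received ciphertext:
P[1]: D(K, E8) = BD; BD ⊕ A4 = 19.
P[2]: D(K, 7B) = 0A; 0A ⊕ E8 = E2.
Blocks that differ from the original plaintext: P[1], P[2].

P[1] = 19, P[2] = E2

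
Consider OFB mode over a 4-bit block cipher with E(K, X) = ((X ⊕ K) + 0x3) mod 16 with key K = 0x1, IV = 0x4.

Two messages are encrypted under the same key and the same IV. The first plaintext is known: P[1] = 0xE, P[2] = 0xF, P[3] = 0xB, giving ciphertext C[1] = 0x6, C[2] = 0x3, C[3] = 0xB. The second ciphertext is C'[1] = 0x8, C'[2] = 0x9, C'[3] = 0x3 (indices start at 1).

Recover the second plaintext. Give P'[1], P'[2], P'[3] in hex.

In OFB with a reused IV, both messages share the same keystream S_i, so C_i ⊕ C'_i = P_i ⊕ P'_i and thus P'_i = P_i ⊕ C_i ⊕ C'_i.
P'[1]: 0xE ⊕ 0x6 ⊕ 0x8 = 0x0.
P'[2]: 0xF ⊕ 0x3 ⊕ 0x9 = 0x5.
P'[3]: 0xB ⊕ 0xB ⊕ 0x3 = 0x3.

P'[1] = 0x0, P'[2] = 0x5, P'[3] = 0x3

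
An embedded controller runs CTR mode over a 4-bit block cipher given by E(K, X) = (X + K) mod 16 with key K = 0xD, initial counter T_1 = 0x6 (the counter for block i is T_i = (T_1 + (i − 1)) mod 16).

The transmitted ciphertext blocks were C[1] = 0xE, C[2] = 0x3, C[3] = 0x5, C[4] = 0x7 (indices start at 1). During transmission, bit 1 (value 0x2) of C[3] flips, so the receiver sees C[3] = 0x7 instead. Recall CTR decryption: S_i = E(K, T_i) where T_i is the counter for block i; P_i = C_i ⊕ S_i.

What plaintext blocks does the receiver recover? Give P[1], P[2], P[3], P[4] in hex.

Only C[3] changed, to 0x7. In CTR, a change in C_i flips the same bit in P_i only; the keystream is unaffected. Decrypting the received ciphertext:
P[1]: T = 0x6, S = E(K, T) = 0x3; 0xE ⊕ 0x3 = 0xD.
P[2]: T = 0x7, S = E(K, T) = 0x4; 0x3 ⊕ 0x4 = 0x7.
P[3]: T = 0x8, S = E(K, T) = 0x5; 0x7 ⊕ 0x5 = 0x2.
P[4]: T = 0x9, S = E(K, T) = 0x6; 0x7 ⊕ 0x6 = 0x1.
Blocks that differ from the original plaintext: P[3].

P[1] = 0xD, P[2] = 0x7, P[3] = 0x2, P[4] = 0x1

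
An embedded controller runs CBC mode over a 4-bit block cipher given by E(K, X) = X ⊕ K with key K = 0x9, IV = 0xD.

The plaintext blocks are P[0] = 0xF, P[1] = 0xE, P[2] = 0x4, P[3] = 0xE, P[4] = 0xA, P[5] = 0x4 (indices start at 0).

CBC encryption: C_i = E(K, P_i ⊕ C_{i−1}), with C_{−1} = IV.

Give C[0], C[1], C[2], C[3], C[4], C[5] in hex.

C[0] = 0xB, C[1] = 0xC, C[2] = 0x1, C[3] = 0x6, C[4] = 0x5, C[5] = 0x8

C[0]: P[0] ⊕ 0xD = 0x2; E(K, 0x2) = 0xB.
C[1]: P[1] ⊕ 0xB = 0x5; E(K, 0x5) = 0xC.
C[2]: P[2] ⊕ 0xC = 0x8; E(K, 0x8) = 0x1.
C[3]: P[3] ⊕ 0x1 = 0xF; E(K, 0xF) = 0x6.
C[4]: P[4] ⊕ 0x6 = 0xC; E(K, 0xC) = 0x5.
C[5]: P[5] ⊕ 0x5 = 0x1; E(K, 0x1) = 0x8.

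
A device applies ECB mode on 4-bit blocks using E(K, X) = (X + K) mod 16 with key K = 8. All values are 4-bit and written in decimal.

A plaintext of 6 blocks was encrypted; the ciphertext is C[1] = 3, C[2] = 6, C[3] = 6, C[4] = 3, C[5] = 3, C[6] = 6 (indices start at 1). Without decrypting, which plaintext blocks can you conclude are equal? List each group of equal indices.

P[1] = P[4] = P[5]; P[2] = P[3] = P[6]

ECB encrypts each block independently with the same key, so equal ciphertext blocks imply equal plaintext blocks.
C[1] = C[4] = C[5] = 3, so P[1] = P[4] = P[5].
C[2] = C[3] = C[6] = 6, so P[2] = P[3] = P[6].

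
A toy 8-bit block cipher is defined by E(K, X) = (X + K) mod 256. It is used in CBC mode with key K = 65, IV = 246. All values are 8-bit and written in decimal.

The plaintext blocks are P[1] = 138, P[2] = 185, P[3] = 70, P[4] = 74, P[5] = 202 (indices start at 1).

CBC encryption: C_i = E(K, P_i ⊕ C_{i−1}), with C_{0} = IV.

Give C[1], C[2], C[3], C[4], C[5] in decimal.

C[1]: P[1] ⊕ 246 = 124; E(K, 124) = 189.
C[2]: P[2] ⊕ 189 = 4; E(K, 4) = 69.
C[3]: P[3] ⊕ 69 = 3; E(K, 3) = 68.
C[4]: P[4] ⊕ 68 = 14; E(K, 14) = 79.
C[5]: P[5] ⊕ 79 = 133; E(K, 133) = 198.

C[1] = 189, C[2] = 69, C[3] = 68, C[4] = 79, C[5] = 198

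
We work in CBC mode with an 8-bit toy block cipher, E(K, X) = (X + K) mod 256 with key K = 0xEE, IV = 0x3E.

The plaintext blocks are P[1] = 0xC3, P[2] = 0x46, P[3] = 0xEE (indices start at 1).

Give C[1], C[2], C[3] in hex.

C[1] = 0xEB, C[2] = 0x9B, C[3] = 0x63

CBC encryption: C_i = E(K, P_i ⊕ C_{i−1}), with C_{0} = IV.
C[1]: P[1] ⊕ 0x3E = 0xFD; E(K, 0xFD) = 0xEB.
C[2]: P[2] ⊕ 0xEB = 0xAD; E(K, 0xAD) = 0x9B.
C[3]: P[3] ⊕ 0x9B = 0x75; E(K, 0x75) = 0x63.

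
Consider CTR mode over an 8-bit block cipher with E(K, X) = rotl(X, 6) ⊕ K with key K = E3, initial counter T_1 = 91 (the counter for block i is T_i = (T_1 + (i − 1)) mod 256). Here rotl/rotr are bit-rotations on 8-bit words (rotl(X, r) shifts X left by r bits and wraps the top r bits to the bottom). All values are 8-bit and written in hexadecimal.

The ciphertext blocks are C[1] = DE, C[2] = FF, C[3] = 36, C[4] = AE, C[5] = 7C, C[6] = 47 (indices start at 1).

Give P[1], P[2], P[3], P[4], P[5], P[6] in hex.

P[1] = 59, P[2] = B8, P[3] = 31, P[4] = 68, P[5] = FA, P[6] = 01

CTR decryption: S_i = E(K, T_i) where T_i is the counter for block i; P_i = C_i ⊕ S_i.
P[1]: T = 91, S = E(K, T) = 87; DE ⊕ 87 = 59.
P[2]: T = 92, S = E(K, T) = 47; FF ⊕ 47 = B8.
P[3]: T = 93, S = E(K, T) = 07; 36 ⊕ 07 = 31.
P[4]: T = 94, S = E(K, T) = C6; AE ⊕ C6 = 68.
P[5]: T = 95, S = E(K, T) = 86; 7C ⊕ 86 = FA.
P[6]: T = 96, S = E(K, T) = 46; 47 ⊕ 46 = 01.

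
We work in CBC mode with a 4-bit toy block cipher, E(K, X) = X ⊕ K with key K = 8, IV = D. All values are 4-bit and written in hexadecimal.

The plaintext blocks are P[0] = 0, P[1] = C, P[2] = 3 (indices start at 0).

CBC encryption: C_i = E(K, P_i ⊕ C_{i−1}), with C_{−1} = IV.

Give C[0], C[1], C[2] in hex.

C[0]: P[0] ⊕ D = D; E(K, D) = 5.
C[1]: P[1] ⊕ 5 = 9; E(K, 9) = 1.
C[2]: P[2] ⊕ 1 = 2; E(K, 2) = A.

C[0] = 5, C[1] = 1, C[2] = A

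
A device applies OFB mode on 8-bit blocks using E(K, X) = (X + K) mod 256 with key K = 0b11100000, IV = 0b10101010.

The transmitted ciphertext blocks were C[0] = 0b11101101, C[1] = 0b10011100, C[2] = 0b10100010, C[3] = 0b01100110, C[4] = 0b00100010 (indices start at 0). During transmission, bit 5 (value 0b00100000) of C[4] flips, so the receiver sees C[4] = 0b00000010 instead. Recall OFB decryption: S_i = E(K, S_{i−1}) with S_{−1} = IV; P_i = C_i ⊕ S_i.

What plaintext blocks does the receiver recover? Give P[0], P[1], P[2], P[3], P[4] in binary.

Only C[4] changed, to 0b00000010. In OFB, a change in C_i flips the same bit in P_i only; the keystream is unaffected. Decrypting the received ciphertext:
P[0]: S = E(K, 0b10101010) = 0b10001010; 0b11101101 ⊕ 0b10001010 = 0b01100111.
P[1]: S = E(K, 0b10001010) = 0b01101010; 0b10011100 ⊕ 0b01101010 = 0b11110110.
P[2]: S = E(K, 0b01101010) = 0b01001010; 0b10100010 ⊕ 0b01001010 = 0b11101000.
P[3]: S = E(K, 0b01001010) = 0b00101010; 0b01100110 ⊕ 0b00101010 = 0b01001100.
P[4]: S = E(K, 0b00101010) = 0b00001010; 0b00000010 ⊕ 0b00001010 = 0b00001000.
Blocks that differ from the original plaintext: P[4].

P[0] = 0b01100111, P[1] = 0b11110110, P[2] = 0b11101000, P[3] = 0b01001100, P[4] = 0b00001000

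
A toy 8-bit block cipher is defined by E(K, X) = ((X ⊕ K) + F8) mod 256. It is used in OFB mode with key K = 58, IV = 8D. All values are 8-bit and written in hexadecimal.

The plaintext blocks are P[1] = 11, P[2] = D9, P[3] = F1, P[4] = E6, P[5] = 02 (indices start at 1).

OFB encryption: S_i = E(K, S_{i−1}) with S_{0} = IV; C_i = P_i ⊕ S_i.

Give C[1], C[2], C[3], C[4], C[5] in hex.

C[1] = DC, C[2] = 54, C[3] = 3C, C[4] = 6B, C[5] = CF

C[1]: S = E(K, 8D) = CD; 11 ⊕ CD = DC.
C[2]: S = E(K, CD) = 8D; D9 ⊕ 8D = 54.
C[3]: S = E(K, 8D) = CD; F1 ⊕ CD = 3C.
C[4]: S = E(K, CD) = 8D; E6 ⊕ 8D = 6B.
C[5]: S = E(K, 8D) = CD; 02 ⊕ CD = CF.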